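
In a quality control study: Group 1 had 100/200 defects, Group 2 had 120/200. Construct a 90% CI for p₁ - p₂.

p̂₁ = 0.5, p̂₂ = 0.6. Difference = -0.1. CI = (-0.181, -0.019)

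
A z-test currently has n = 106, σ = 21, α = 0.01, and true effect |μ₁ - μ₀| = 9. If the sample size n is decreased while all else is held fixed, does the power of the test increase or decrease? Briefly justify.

Power decreases: a smaller n inflates the standard error σ/√n, pulling the sampling distribution under H₁ back toward the critical value.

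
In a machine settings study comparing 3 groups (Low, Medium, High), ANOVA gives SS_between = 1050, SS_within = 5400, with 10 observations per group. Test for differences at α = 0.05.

df_between = 2, df_within = 27. F = MS_between/MS_within = 525.0/200.0 = 2.625. F_crit ≈ 3.354. Fail to reject H₀.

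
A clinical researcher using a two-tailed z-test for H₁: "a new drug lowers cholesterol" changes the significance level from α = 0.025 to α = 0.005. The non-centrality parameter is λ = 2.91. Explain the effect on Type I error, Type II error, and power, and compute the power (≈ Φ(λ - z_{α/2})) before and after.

Decreasing α from 0.025 to 0.005:
• Type I error rate decreases (α is the Type I rate by definition).
• Critical value moves from z_{α/2} = 2.241 to 2.807, so power = Φ(λ - z_{α/2}) goes from Φ(2.91 - 2.241) = 0.748 to Φ(2.91 - 2.807) = 0.541.
• Type II error rate β = 1 - power therefore increases (0.252 → 0.459).
Appropriate when false positives are costly — here, approving an ineffective drug — patients take a useless medication and may skip effective alternatives.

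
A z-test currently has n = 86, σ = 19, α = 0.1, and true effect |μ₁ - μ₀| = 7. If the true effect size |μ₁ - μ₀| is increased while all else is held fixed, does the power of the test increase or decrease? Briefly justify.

Power increases: a larger true effect increases the non-centrality λ = |μ₁ - μ₀|/(σ/√n).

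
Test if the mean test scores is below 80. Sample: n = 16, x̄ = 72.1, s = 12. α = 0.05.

t = (72.1 - 80)/(12/√16) = -2.633, df = 15. Critical t = -1.753. Reject H₀.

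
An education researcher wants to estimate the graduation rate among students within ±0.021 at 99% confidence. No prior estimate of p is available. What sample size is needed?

Conservative approach: use p = 0.5 (maximizes p(1-p) = 0.25). n = z²(0.25)/E² = 2.576²×0.25/0.021² = 3761.8 → n = 3762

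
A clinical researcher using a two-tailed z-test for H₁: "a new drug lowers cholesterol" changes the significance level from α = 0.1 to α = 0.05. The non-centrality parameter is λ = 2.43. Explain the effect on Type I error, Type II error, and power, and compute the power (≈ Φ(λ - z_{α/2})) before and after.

Decreasing α from 0.1 to 0.05:
• Type I error rate decreases (α is the Type I rate by definition).
• Critical value moves from z_{α/2} = 1.645 to 1.96, so power = Φ(λ - z_{α/2}) goes from Φ(2.43 - 1.645) = 0.784 to Φ(2.43 - 1.96) = 0.681.
• Type II error rate β = 1 - power therefore increases (0.216 → 0.319).
Appropriate when false positives are costly — here, approving an ineffective drug — patients take a useless medication and may skip effective alternatives.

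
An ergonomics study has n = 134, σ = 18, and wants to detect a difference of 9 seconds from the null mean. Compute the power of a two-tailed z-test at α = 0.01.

SE = σ/√n = 18/√134 = 1.555. Non-centrality λ = d/SE = 9/1.555 = 5.788. Power ≈ Φ(λ - z_{α/2}) = Φ(5.788 - 2.576) = Φ(3.212) = 0.999.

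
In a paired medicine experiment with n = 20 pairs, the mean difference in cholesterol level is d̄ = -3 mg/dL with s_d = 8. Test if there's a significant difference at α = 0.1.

t = d̄/(s_d/√n) = -3/(8/√20) = -1.677. df = 19, critical t = ±1.729. Fail to reject H₀.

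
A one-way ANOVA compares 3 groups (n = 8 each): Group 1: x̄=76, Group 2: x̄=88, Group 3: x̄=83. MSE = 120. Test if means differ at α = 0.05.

Grand mean = 82.33. SS_between = 581.33, MS_between = 290.67. F = 2.422, F_crit ≈ 3.467. Fail to reject H₀.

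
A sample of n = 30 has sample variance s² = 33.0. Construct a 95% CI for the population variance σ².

df = 29. χ²_{0.025} = 45.722, χ²_{0.975} = 16.047. CI for σ² = ((n-1)s²/χ²_{α/2}, (n-1)s²/χ²_{1-α/2}) = (29·33.0/45.722, 29·33.0/16.047) = (20.93, 59.64)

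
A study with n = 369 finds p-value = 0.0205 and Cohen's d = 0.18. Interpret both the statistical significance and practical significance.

Statistically significant (p = 0.0205 < 0.05). Cohen's d = 0.18 indicates a very small effect size. Both statistical and practical significance should be considered.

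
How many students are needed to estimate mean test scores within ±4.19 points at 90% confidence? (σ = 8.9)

n = (z*σ/E)² = (1.645×8.9/4.19)² = 12.2 → n = 13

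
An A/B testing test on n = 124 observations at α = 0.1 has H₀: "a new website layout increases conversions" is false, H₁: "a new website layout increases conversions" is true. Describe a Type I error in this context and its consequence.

Type I error: rejecting H₀ when it is true — concluding that a new website layout increases conversions when in fact it is not. Consequence: rolling out a layout that doesn't actually help — wasted engineering effort.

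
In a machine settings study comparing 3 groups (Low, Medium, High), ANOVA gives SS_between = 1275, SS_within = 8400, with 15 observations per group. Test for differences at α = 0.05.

df_between = 2, df_within = 42. F = MS_between/MS_within = 637.5/200.0 = 3.188. F_crit ≈ 3.22. Fail to reject H₀.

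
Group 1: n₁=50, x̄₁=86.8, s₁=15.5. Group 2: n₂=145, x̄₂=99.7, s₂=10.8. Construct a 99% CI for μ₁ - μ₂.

Difference = -12.9. SE = √(15.5²/50 + 10.8²/145) = 2.368. CI = (-19.0, -6.8)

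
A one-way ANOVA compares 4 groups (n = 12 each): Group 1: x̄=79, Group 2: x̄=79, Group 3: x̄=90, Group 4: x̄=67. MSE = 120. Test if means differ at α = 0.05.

Grand mean = 78.75. SS_between = 3177.0, MS_between = 1059.0. F = 8.825, F_crit ≈ 2.816. Reject H₀.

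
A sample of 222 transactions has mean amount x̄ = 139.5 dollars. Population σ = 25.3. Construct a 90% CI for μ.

CI = x̄ ± z*(σ/√n) = 139.5 ± 1.645(25.3/√222) = 139.5 ± 2.79 = (136.71, 142.29)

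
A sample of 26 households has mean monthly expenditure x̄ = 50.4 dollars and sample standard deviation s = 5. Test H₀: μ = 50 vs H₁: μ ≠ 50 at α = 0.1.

t = (x̄ - μ₀)/(s/√n) = (50.4 - 50)/(5/√26) = 0.408. df = 25, critical t = ±1.708. Fail to reject H₀.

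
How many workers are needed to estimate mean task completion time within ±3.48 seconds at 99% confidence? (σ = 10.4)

n = (z*σ/E)² = (2.576×10.4/3.48)² = 59.3 → n = 60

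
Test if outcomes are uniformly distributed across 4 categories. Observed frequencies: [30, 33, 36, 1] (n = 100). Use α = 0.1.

Expected = 25 each. χ² = Σ(O-E)²/E = 31.44. df = 3, critical value = 6.251. Reject H₀.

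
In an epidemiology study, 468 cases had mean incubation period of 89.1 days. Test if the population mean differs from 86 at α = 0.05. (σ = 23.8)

z = (x̄ - μ₀)/(σ/√n) = (89.1 - 86)/(23.8/√468) = 2.818. Critical value: ±1.96. Since |2.818| > 1.96, Reject H₀.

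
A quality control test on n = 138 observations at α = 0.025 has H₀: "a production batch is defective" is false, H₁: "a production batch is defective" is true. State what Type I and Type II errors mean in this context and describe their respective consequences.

Type I (false positive): concluding that a production batch is defective when it is not — scrapping a good batch — wasted material and cost for no reason. Type II (false negative): failing to conclude that a production batch is defective when it is — shipping a defective batch — faulty products reach customers. Which is costlier depends on domain priorities and is a judgement call rather than a statistical fact.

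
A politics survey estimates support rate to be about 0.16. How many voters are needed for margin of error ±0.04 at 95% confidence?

n = z²p(1-p)/E² = 1.96²×0.16×0.84/0.04² = 322.7 → n = 323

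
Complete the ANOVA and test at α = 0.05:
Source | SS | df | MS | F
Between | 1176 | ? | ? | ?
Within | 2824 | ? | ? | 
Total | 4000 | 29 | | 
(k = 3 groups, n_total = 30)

df_between = 2, df_within = 27. MS_between = 588.0, MS_within = 104.59. F = 5.622, F_crit ≈ 3.354. Reject H₀.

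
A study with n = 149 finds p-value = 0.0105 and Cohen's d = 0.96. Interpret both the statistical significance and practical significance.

Statistically significant (p = 0.0105 < 0.05). Cohen's d = 0.96 indicates a large effect size. Both statistical and practical significance should be considered.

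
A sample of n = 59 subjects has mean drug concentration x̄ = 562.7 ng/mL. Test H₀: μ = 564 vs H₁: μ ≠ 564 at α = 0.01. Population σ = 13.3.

z = (x̄ - μ₀)/(σ/√n) = (562.7 - 564)/(13.3/√59) = -0.751. Critical value: ±2.576. Since |-0.751| ≤ 2.576, Fail to reject H₀.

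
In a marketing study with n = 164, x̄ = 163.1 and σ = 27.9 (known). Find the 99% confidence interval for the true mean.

CI = x̄ ± z*(σ/√n) = 163.1 ± 2.576(27.9/√164) = 163.1 ± 5.61 = (157.49, 168.71)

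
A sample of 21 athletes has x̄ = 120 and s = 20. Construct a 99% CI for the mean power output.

CI = x̄ ± t*(s/√n) = 120 ± 2.845(20/√21) = (107.58, 132.42)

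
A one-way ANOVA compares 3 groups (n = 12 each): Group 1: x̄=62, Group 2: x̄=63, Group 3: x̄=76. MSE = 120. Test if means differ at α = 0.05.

Grand mean = 67.0. SS_between = 1464.0, MS_between = 732.0. F = 6.1, F_crit ≈ 3.285. Reject H₀.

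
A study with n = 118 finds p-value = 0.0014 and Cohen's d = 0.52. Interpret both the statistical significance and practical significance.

Statistically significant (p = 0.0014 < 0.05). Cohen's d = 0.52 indicates a medium effect size. Both statistical and practical significance should be considered.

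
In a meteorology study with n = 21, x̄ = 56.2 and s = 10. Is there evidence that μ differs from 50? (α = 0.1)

t = (x̄ - μ₀)/(s/√n) = (56.2 - 50)/(10/√21) = 2.841. df = 20, critical t = ±1.725. Reject H₀.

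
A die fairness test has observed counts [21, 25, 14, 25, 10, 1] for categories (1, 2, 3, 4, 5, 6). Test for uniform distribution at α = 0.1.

Expected = 16 each. χ² = Σ(O-E)²/E = 28.25. df = 5, critical value = 9.236. Reject H₀.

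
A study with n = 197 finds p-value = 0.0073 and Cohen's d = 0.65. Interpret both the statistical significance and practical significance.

Statistically significant (p = 0.0073 < 0.05). Cohen's d = 0.65 indicates a medium effect size. Both statistical and practical significance should be considered.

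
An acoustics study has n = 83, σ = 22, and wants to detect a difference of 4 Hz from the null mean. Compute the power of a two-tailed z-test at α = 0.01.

SE = σ/√n = 22/√83 = 2.415. Non-centrality λ = d/SE = 4/2.415 = 1.656. Power ≈ Φ(λ - z_{α/2}) = Φ(1.656 - 2.576) = Φ(-0.92) = 0.179.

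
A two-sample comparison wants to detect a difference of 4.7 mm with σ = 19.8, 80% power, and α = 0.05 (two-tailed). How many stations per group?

n per group = 2(z_α/2 + z_β)²σ²/d² = 2×(1.96 + 0.84)²×19.8²/4.7² = 278.3 → n = 279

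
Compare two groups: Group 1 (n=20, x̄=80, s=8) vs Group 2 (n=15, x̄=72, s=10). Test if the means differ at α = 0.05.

Pooled sp = 8.9. t = 2.631, df = 33. Critical t = ±2.035. Reject H₀.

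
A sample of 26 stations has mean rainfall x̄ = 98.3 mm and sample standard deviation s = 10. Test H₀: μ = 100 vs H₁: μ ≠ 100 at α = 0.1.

t = (x̄ - μ₀)/(s/√n) = (98.3 - 100)/(10/√26) = -0.867. df = 25, critical t = ±1.708. Fail to reject H₀.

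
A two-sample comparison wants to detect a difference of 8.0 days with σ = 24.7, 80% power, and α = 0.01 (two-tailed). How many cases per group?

n per group = 2(z_α/2 + z_β)²σ²/d² = 2×(2.576 + 0.84)²×24.7²/8.0² = 222.5 → n = 223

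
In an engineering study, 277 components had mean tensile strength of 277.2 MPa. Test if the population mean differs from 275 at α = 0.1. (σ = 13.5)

z = (x̄ - μ₀)/(σ/√n) = (277.2 - 275)/(13.5/√277) = 2.712. Critical value: ±1.645. Since |2.712| > 1.645, Reject H₀.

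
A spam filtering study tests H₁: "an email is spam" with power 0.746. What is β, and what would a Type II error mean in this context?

β = 1 - power = 1 - 0.746 = 0.254. A Type II error is failing to reject H₀ when H₀ is false (false negative) — here, failing to conclude that an email is spam when in fact it is true. Consequence: a spam email lands in the inbox.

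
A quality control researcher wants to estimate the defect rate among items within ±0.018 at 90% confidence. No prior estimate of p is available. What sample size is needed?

Conservative approach: use p = 0.5 (maximizes p(1-p) = 0.25). n = z²(0.25)/E² = 1.645²×0.25/0.018² = 2088.0 → n = 2088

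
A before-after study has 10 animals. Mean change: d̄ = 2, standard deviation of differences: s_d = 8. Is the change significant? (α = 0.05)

t = d̄/(s_d/√n) = 2/(8/√10) = 0.791. df = 9, critical t = ±2.262. Fail to reject H₀.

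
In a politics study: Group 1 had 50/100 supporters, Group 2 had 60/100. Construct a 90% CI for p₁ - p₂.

p̂₁ = 0.5, p̂₂ = 0.6. Difference = -0.1. CI = (-0.215, 0.015)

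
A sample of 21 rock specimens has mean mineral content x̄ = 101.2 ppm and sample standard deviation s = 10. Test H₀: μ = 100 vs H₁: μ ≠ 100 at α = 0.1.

t = (x̄ - μ₀)/(s/√n) = (101.2 - 100)/(10/√21) = 0.55. df = 20, critical t = ±1.725. Fail to reject H₀.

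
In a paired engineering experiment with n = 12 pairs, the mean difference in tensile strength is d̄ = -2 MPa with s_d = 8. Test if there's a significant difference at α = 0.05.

t = d̄/(s_d/√n) = -2/(8/√12) = -0.866. df = 11, critical t = ±2.201. Fail to reject H₀.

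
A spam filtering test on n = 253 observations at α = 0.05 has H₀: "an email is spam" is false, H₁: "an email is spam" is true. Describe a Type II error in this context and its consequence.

Type II error: failing to reject H₀ when it is false — concluding that an email is spam is not supported when in fact it is. Consequence: a spam email lands in the inbox.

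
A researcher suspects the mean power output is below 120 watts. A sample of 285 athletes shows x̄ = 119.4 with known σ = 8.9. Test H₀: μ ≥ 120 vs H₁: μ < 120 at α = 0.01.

z = -1.138. Critical value: -2.33. Fail to reject H₀.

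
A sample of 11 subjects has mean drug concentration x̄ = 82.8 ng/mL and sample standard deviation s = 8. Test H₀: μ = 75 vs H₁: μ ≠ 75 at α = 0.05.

t = (x̄ - μ₀)/(s/√n) = (82.8 - 75)/(8/√11) = 3.234. df = 10, critical t = ±2.228. Reject H₀.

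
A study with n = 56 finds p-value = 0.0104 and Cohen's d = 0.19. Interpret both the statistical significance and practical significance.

Statistically significant (p = 0.0104 < 0.05). Cohen's d = 0.19 indicates a very small effect size. Both statistical and practical significance should be considered.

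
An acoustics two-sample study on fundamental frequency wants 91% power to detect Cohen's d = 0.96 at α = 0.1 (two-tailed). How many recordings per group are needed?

z_{α/2} = 1.645, z_β = Φ⁻¹(0.91) = 1.341. For large effect (d = 0.96): n per group = 2(z_{α/2} + z_β)²/d² = 2(1.645 + 1.341)²/0.96² = 19.3 → 20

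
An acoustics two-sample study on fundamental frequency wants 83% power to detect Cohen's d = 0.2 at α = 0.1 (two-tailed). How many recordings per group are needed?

z_{α/2} = 1.645, z_β = Φ⁻¹(0.83) = 0.954. For small effect (d = 0.2): n per group = 2(z_{α/2} + z_β)²/d² = 2(1.645 + 0.954)²/0.2² = 337.7 → 338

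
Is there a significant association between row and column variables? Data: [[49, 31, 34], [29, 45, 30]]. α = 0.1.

χ² = 7.514. df = 2, critical = 4.605. Reject H₀. Variables are dependent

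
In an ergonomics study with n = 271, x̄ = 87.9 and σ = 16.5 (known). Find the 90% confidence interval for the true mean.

CI = x̄ ± z*(σ/√n) = 87.9 ± 1.645(16.5/√271) = 87.9 ± 1.65 = (86.25, 89.55)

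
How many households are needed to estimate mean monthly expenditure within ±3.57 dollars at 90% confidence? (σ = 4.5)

n = (z*σ/E)² = (1.645×4.5/3.57)² = 4.3 → n = 5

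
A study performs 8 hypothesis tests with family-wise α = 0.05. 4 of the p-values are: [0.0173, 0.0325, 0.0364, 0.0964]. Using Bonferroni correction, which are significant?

Bonferroni α = 0.05/8 = 0.00625. None of the given p-values are significant.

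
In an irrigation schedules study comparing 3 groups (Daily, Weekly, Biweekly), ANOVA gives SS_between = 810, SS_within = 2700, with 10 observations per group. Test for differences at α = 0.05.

df_between = 2, df_within = 27. F = MS_between/MS_within = 405.0/100.0 = 4.05. F_crit ≈ 3.354. Reject H₀. At least one mean differs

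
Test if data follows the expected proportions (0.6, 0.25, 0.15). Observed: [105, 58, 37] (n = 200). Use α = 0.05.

Expected: [120.0, 50.0, 30.0]. χ² = 4.788. df = 2, critical = 5.991. Fail to reject H₀.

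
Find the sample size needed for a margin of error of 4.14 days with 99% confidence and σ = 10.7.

n = (z*σ/E)² = (2.576×10.7/4.14)² = 44.3 → n = 45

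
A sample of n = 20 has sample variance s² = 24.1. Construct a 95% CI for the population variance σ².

df = 19. χ²_{0.025} = 32.852, χ²_{0.975} = 8.907. CI for σ² = ((n-1)s²/χ²_{α/2}, (n-1)s²/χ²_{1-α/2}) = (19·24.1/32.852, 19·24.1/8.907) = (13.94, 51.41)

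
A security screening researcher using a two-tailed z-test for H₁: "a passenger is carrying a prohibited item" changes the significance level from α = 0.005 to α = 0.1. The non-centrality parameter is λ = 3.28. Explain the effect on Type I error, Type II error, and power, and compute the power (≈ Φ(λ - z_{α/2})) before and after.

Increasing α from 0.005 to 0.1:
• Type I error rate increases (α is the Type I rate by definition).
• Critical value moves from z_{α/2} = 2.807 to 1.645, so power = Φ(λ - z_{α/2}) goes from Φ(3.28 - 2.807) = 0.682 to Φ(3.28 - 1.645) = 0.949.
• Type II error rate β = 1 - power therefore decreases (0.318 → 0.051).
Appropriate when false negatives are costly — here, letting a prohibited item through — security breach.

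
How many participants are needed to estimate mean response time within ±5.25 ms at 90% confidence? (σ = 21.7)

n = (z*σ/E)² = (1.645×21.7/5.25)² = 46.2 → n = 47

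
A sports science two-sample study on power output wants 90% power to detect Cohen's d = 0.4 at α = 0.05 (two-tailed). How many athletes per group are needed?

z_{α/2} = 1.96, z_β = Φ⁻¹(0.9) = 1.282. For small effect (d = 0.4): n per group = 2(z_{α/2} + z_β)²/d² = 2(1.96 + 1.282)²/0.4² = 131.4 → 132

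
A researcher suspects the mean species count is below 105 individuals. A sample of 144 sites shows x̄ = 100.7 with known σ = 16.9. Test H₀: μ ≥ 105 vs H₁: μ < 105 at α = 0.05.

z = -3.053. Critical value: -1.645. Reject H₀.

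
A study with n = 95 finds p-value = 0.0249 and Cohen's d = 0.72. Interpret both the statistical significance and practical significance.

Statistically significant (p = 0.0249 < 0.05). Cohen's d = 0.72 indicates a medium effect size. Both statistical and practical significance should be considered.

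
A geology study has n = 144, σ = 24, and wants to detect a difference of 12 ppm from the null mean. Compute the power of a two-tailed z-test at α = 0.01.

SE = σ/√n = 24/√144 = 2.0. Non-centrality λ = d/SE = 12/2.0 = 6.0. Power ≈ Φ(λ - z_{α/2}) = Φ(6.0 - 2.576) = Φ(3.424) = 1.0.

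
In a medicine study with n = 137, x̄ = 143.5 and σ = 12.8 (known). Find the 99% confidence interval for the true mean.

CI = x̄ ± z*(σ/√n) = 143.5 ± 2.576(12.8/√137) = 143.5 ± 2.82 = (140.68, 146.32)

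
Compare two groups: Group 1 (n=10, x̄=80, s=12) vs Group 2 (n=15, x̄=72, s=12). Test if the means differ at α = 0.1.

Pooled sp = 12.0. t = 1.633, df = 23. Critical t = ±1.714. Fail to reject H₀.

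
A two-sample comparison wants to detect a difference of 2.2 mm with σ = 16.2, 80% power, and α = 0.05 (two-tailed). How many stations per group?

n per group = 2(z_α/2 + z_β)²σ²/d² = 2×(1.96 + 0.84)²×16.2²/2.2² = 850.2 → n = 851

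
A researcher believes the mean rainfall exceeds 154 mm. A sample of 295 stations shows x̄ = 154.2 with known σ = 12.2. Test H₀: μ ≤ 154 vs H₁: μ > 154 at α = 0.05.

z = 0.282. Critical value: 1.645. Fail to reject H₀.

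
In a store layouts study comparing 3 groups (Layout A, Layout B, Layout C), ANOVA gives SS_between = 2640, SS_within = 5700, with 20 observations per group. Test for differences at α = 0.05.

df_between = 2, df_within = 57. F = MS_between/MS_within = 1320.0/100.0 = 13.2. F_crit ≈ 3.159. Reject H₀. At least one mean differs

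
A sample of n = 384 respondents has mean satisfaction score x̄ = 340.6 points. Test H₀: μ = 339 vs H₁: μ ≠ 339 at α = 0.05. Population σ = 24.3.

z = (x̄ - μ₀)/(σ/√n) = (340.6 - 339)/(24.3/√384) = 1.29. Critical value: ±1.96. Since |1.29| ≤ 1.96, Fail to reject H₀.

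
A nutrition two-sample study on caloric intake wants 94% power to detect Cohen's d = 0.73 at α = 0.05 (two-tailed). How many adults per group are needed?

z_{α/2} = 1.96, z_β = Φ⁻¹(0.94) = 1.555. For medium effect (d = 0.73): n per group = 2(z_{α/2} + z_β)²/d² = 2(1.96 + 1.555)²/0.73² = 46.4 → 47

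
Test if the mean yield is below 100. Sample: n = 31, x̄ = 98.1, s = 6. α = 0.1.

t = (98.1 - 100)/(6/√31) = -1.763, df = 30. Critical t = -1.31. Reject H₀.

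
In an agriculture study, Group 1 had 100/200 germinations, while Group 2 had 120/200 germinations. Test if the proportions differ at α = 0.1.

p̂₁ = 0.5, p̂₂ = 0.6, pooled p̂ = 0.55. z = -2.01. Critical: ±1.645. Reject H₀.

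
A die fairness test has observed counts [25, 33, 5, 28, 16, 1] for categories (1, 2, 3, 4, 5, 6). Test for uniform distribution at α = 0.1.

Expected = 18 each. χ² = Σ(O-E)²/E = 46.444. df = 5, critical value = 9.236. Reject H₀.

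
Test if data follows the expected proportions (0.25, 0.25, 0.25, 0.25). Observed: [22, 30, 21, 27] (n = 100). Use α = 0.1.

Expected: [25.0, 25.0, 25.0, 25.0]. χ² = 2.16. df = 3, critical = 6.251. Fail to reject H₀.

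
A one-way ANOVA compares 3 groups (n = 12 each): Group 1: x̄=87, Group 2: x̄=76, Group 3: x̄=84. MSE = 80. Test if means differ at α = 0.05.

Grand mean = 82.33. SS_between = 776.0, MS_between = 388.0. F = 4.85, F_crit ≈ 3.285. Reject H₀.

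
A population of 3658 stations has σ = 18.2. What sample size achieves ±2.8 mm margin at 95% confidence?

Without FPC: n₀ = (1.96×18.2/2.8)² = 162.308. With FPC: n = n₀N/(n₀+N-1) = 155.5 → n = 156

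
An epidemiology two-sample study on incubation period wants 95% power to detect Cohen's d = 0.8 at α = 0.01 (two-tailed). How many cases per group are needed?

z_{α/2} = 2.576, z_β = Φ⁻¹(0.95) = 1.645. For large effect (d = 0.8): n per group = 2(z_{α/2} + z_β)²/d² = 2(2.576 + 1.645)²/0.8² = 55.7 → 56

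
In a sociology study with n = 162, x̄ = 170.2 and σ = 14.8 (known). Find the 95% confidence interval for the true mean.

CI = x̄ ± z*(σ/√n) = 170.2 ± 1.96(14.8/√162) = 170.2 ± 2.28 = (167.92, 172.48)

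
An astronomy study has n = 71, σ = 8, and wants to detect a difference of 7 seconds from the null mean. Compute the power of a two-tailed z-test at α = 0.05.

SE = σ/√n = 8/√71 = 0.949. Non-centrality λ = d/SE = 7/0.949 = 7.373. Power ≈ Φ(λ - z_{α/2}) = Φ(7.373 - 1.96) = Φ(5.413) = 1.0.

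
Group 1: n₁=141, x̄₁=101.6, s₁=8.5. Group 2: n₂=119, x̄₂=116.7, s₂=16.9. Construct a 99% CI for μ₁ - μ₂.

Difference = -15.1. SE = √(8.5²/141 + 16.9²/119) = 1.707. CI = (-19.5, -10.7)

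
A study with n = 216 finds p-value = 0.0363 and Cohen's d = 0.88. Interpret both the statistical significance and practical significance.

Statistically significant (p = 0.0363 < 0.05). Cohen's d = 0.88 indicates a large effect size. Both statistical and practical significance should be considered.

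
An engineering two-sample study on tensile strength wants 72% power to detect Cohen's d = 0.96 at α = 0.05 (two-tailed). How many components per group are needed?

z_{α/2} = 1.96, z_β = Φ⁻¹(0.72) = 0.583. For large effect (d = 0.96): n per group = 2(z_{α/2} + z_β)²/d² = 2(1.96 + 0.583)²/0.96² = 14.03 → 15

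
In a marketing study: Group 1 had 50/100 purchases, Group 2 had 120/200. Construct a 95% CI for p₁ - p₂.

p̂₁ = 0.5, p̂₂ = 0.6. Difference = -0.1. CI = (-0.219, 0.019)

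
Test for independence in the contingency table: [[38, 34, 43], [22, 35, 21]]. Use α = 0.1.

χ² = 4.932. df = 2, critical = 4.605. Reject H₀. Variables are dependent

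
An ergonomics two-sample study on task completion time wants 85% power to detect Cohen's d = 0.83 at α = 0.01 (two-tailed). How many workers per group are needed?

z_{α/2} = 2.576, z_β = Φ⁻¹(0.85) = 1.036. For large effect (d = 0.83): n per group = 2(z_{α/2} + z_β)²/d² = 2(2.576 + 1.036)²/0.83² = 37.9 → 38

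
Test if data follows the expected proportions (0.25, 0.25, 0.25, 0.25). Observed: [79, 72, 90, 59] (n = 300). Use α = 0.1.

Expected: [75.0, 75.0, 75.0, 75.0]. χ² = 6.747. df = 3, critical = 6.251. Reject H₀.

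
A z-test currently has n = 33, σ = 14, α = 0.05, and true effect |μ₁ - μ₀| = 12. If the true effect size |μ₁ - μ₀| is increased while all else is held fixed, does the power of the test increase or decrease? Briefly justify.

Power increases: a larger true effect increases the non-centrality λ = |μ₁ - μ₀|/(σ/√n).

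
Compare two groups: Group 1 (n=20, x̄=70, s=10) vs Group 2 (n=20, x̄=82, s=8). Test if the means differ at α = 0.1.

Pooled sp = 9.06. t = -4.191, df = 38. Critical t = ±1.686. Reject H₀.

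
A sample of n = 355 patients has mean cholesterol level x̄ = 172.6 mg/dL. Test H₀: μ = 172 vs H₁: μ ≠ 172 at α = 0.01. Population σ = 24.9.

z = (x̄ - μ₀)/(σ/√n) = (172.6 - 172)/(24.9/√355) = 0.454. Critical value: ±2.576. Since |0.454| ≤ 2.576, Fail to reject H₀.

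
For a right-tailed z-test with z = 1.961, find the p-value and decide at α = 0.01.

p = P(Z > 1.961) = 1 - Φ(1.961) ≈ 0.0249. Since p ≥ 0.01, fail to reject H₀ (not significant) at α = 0.01.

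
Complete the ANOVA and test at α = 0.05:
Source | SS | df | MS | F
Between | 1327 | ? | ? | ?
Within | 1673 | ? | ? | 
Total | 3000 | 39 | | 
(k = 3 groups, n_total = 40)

df_between = 2, df_within = 37. MS_between = 663.5, MS_within = 45.22. F = 14.674, F_crit ≈ 3.252. Reject H₀.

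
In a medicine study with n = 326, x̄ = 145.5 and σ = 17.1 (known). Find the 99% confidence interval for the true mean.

CI = x̄ ± z*(σ/√n) = 145.5 ± 2.576(17.1/√326) = 145.5 ± 2.44 = (143.06, 147.94)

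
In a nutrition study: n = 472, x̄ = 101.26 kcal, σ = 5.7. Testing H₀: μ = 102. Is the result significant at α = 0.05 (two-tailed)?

z = (101.26 - 102)/(5.7/√472) = -2.821. Since |z| > 1.96, significant at α = 0.05.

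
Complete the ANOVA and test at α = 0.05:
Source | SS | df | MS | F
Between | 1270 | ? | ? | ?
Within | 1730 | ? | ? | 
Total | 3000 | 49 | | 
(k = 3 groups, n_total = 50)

df_between = 2, df_within = 47. MS_between = 635.0, MS_within = 36.81. F = 17.251, F_crit ≈ 3.195. Reject H₀.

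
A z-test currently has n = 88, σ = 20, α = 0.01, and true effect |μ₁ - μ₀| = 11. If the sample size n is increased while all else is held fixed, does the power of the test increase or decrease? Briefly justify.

Power increases: a larger n shrinks the standard error σ/√n, moving the sampling distribution under H₁ further from the critical value.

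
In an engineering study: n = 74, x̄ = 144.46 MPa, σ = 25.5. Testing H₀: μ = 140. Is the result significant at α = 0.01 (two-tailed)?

z = (144.46 - 140)/(25.5/√74) = 1.505. Since |z| ≤ 2.576, not significant at α = 0.01.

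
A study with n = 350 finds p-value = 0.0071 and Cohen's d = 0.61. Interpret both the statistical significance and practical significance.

Statistically significant (p = 0.0071 < 0.05). Cohen's d = 0.61 indicates a medium effect size. Both statistical and practical significance should be considered.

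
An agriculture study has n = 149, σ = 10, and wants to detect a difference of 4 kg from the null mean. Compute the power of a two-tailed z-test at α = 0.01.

SE = σ/√n = 10/√149 = 0.819. Non-centrality λ = d/SE = 4/0.819 = 4.883. Power ≈ Φ(λ - z_{α/2}) = Φ(4.883 - 2.576) = Φ(2.307) = 0.989.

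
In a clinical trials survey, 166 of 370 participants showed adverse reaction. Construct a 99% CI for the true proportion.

p̂ = 0.449. CI = p̂ ± z*√(p̂(1-p̂)/n) = (0.382, 0.515)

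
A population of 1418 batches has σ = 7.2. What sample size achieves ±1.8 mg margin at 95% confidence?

Without FPC: n₀ = (1.96×7.2/1.8)² = 61.466. With FPC: n = n₀N/(n₀+N-1) = 59.0 → n = 59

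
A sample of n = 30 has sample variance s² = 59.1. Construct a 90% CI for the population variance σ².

df = 29. χ²_{0.05} = 42.557, χ²_{0.95} = 17.708. CI for σ² = ((n-1)s²/χ²_{α/2}, (n-1)s²/χ²_{1-α/2}) = (29·59.1/42.557, 29·59.1/17.708) = (40.27, 96.79)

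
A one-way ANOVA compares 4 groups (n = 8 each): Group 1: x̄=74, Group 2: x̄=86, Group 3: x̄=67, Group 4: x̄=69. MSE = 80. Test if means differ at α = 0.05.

Grand mean = 74.0. SS_between = 1744.0, MS_between = 581.33. F = 7.267, F_crit ≈ 2.947. Reject H₀.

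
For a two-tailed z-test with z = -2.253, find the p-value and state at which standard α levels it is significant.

p = 2·P(Z > |-2.253|) = 2·(1 - Φ(2.253)) ≈ 0.0243. Significant at α = 0.1; Significant at α = 0.05.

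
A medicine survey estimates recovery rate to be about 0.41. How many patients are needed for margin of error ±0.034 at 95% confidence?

n = z²p(1-p)/E² = 1.96²×0.41×0.59/0.034² = 803.9 → n = 804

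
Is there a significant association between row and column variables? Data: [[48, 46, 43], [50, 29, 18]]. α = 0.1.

χ² = 7.522. df = 2, critical = 4.605. Reject H₀. Variables are dependent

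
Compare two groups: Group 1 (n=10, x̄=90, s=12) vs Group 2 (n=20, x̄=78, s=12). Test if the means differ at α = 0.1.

Pooled sp = 12.0. t = 2.582, df = 28. Critical t = ±1.701. Reject H₀.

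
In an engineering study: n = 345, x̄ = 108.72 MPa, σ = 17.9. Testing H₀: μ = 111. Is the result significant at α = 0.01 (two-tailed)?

z = (108.72 - 111)/(17.9/√345) = -2.366. Since |z| ≤ 2.576, not significant at α = 0.01.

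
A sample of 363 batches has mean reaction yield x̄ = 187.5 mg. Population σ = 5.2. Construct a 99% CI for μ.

CI = x̄ ± z*(σ/√n) = 187.5 ± 2.576(5.2/√363) = 187.5 ± 0.7 = (186.8, 188.2)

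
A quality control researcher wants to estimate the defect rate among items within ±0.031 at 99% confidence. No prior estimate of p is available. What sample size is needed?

Conservative approach: use p = 0.5 (maximizes p(1-p) = 0.25). n = z²(0.25)/E² = 2.576²×0.25/0.031² = 1726.3 → n = 1727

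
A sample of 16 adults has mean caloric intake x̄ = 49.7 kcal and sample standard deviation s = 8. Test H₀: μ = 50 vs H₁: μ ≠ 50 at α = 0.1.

t = (x̄ - μ₀)/(s/√n) = (49.7 - 50)/(8/√16) = -0.15. df = 15, critical t = ±1.753. Fail to reject H₀.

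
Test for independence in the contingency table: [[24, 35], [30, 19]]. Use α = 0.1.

χ² = 4.52. df = 1, critical = 2.706. Reject H₀. Variables are dependent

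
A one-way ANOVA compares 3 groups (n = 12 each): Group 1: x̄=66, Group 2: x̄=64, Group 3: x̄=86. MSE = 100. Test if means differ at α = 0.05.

Grand mean = 72.0. SS_between = 3552.0, MS_between = 1776.0. F = 17.76, F_crit ≈ 3.285. Reject H₀.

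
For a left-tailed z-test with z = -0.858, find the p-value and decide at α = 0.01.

p = P(Z < -0.858) = Φ(-0.858) ≈ 0.1954. Since p ≥ 0.01, fail to reject H₀ (not significant) at α = 0.01.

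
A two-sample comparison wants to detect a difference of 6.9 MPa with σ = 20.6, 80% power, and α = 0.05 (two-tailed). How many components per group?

n per group = 2(z_α/2 + z_β)²σ²/d² = 2×(1.96 + 0.84)²×20.6²/6.9² = 139.8 → n = 140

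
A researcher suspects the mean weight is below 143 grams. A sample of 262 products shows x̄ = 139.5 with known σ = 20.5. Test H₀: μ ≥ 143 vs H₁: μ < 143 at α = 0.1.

z = -2.764. Critical value: -1.28. Reject H₀.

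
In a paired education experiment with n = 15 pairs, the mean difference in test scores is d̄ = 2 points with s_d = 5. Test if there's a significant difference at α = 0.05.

t = d̄/(s_d/√n) = 2/(5/√15) = 1.549. df = 14, critical t = ±2.145. Fail to reject H₀.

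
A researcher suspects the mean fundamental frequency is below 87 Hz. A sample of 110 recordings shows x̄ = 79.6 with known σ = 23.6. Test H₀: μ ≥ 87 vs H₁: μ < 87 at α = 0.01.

z = -3.289. Critical value: -2.33. Reject H₀.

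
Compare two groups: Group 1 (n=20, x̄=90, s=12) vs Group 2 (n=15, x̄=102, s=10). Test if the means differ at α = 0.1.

Pooled sp = 11.2. t = -3.138, df = 33. Critical t = ±1.692. Reject H₀.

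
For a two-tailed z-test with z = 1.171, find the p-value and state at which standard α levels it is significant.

p = 2·P(Z > |1.171|) = 2·(1 - Φ(1.171)) ≈ 0.2416. Not significant at any standard level.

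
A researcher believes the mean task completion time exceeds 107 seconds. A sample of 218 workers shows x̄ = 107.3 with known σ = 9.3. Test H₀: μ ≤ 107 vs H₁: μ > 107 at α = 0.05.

z = 0.476. Critical value: 1.645. Fail to reject H₀.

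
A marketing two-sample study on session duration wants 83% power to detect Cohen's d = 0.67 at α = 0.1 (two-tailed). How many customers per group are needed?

z_{α/2} = 1.645, z_β = Φ⁻¹(0.83) = 0.954. For medium effect (d = 0.67): n per group = 2(z_{α/2} + z_β)²/d² = 2(1.645 + 0.954)²/0.67² = 30.1 → 31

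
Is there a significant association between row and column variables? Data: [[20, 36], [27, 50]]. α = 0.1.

χ² = 0.006. df = 1, critical = 2.706. Fail to reject H₀. No evidence of dependence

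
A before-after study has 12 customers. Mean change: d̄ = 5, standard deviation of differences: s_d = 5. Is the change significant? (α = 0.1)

t = d̄/(s_d/√n) = 5/(5/√12) = 3.464. df = 11, critical t = ±1.796. Reject H₀.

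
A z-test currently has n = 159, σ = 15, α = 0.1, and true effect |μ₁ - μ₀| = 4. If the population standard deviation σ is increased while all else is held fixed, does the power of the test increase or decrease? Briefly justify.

Power decreases: a larger σ inflates the standard error σ/√n, pulling the sampling distribution under H₁ back toward the critical value.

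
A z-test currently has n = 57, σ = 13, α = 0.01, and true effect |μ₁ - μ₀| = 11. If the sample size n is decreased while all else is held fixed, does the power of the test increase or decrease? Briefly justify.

Power decreases: a smaller n inflates the standard error σ/√n, pulling the sampling distribution under H₁ back toward the critical value.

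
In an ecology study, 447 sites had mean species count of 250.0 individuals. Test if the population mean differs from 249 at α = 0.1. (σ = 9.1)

z = (x̄ - μ₀)/(σ/√n) = (250.0 - 249)/(9.1/√447) = 2.323. Critical value: ±1.645. Since |2.323| > 1.645, Reject H₀.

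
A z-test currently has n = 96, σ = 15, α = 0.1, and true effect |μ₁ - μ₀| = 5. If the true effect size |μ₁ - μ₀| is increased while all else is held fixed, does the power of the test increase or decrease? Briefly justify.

Power increases: a larger true effect increases the non-centrality λ = |μ₁ - μ₀|/(σ/√n).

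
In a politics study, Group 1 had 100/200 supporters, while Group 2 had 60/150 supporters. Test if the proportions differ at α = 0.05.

p̂₁ = 0.5, p̂₂ = 0.4, pooled p̂ = 0.457. z = 1.858. Critical: ±1.96. Fail to reject H₀.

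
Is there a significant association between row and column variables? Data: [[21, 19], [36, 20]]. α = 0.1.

χ² = 1.344. df = 1, critical = 2.706. Fail to reject H₀. No evidence of dependence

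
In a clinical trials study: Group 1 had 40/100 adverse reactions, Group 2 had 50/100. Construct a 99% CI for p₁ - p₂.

p̂₁ = 0.4, p̂₂ = 0.5. Difference = -0.1. CI = (-0.28, 0.08)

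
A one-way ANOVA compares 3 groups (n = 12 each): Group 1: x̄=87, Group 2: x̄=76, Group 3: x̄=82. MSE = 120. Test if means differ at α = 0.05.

Grand mean = 81.67. SS_between = 728.0, MS_between = 364.0. F = 3.033, F_crit ≈ 3.285. Fail to reject H₀.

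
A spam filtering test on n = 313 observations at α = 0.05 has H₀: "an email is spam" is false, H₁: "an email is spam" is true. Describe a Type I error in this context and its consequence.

Type I error: rejecting H₀ when it is true — concluding that an email is spam when in fact it is not. Consequence: a legitimate email is sent to the spam folder and the user misses it.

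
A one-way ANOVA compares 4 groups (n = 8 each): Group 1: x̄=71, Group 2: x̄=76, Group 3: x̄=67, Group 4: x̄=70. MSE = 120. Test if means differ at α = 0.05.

Grand mean = 71.0. SS_between = 336.0, MS_between = 112.0. F = 0.933, F_crit ≈ 2.947. Fail to reject H₀.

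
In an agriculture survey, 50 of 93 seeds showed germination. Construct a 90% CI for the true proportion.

p̂ = 0.538. CI = p̂ ± z*√(p̂(1-p̂)/n) = (0.453, 0.623)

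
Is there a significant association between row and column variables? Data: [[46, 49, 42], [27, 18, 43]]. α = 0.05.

χ² = 9.059. df = 2, critical = 5.991. Reject H₀. Variables are dependent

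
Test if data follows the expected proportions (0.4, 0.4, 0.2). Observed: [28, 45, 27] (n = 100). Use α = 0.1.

Expected: [40.0, 40.0, 20.0]. χ² = 6.675. df = 2, critical = 4.605. Reject H₀.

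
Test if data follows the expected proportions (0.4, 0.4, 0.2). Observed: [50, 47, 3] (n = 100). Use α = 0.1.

Expected: [40.0, 40.0, 20.0]. χ² = 18.175. df = 2, critical = 4.605. Reject H₀.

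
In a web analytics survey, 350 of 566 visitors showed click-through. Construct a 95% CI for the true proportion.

p̂ = 0.618. CI = p̂ ± z*√(p̂(1-p̂)/n) = (0.578, 0.658)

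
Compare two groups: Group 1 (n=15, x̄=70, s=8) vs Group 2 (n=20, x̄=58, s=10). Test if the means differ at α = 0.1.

Pooled sp = 9.2. t = 3.817, df = 33. Critical t = ±1.692. Reject H₀.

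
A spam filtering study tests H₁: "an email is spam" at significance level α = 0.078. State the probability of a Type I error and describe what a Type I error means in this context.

P(Type I error) = α = 0.078. A Type I error is rejecting H₀ when H₀ is actually true (false positive) — here, concluding that an email is spam when in fact this is not the case. Consequence: a legitimate email is sent to the spam folder and the user misses it.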